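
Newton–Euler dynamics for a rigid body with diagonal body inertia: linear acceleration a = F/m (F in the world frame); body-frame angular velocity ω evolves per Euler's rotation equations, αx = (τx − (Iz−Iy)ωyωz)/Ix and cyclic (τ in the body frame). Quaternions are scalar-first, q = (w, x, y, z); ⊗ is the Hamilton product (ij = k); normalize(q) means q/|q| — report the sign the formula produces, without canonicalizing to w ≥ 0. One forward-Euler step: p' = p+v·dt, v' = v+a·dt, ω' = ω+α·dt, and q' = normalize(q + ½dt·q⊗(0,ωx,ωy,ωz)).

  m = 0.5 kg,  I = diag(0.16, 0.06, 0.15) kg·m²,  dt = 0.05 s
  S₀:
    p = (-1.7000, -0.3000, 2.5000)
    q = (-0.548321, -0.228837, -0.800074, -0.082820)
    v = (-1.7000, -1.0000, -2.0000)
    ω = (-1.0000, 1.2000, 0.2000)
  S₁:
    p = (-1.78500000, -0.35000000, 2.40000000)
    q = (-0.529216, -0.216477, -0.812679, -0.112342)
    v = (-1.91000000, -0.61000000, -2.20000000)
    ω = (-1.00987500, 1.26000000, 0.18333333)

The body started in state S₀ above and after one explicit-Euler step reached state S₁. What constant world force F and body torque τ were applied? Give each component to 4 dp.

F = (-2.1000, 3.9000, -2.0000)
τ = (-0.0100, 0.0700, 0.0700)

velocity change Δv = (-0.21000000, 0.39000000, -0.20000000)
applied force F = (-2.1000, 3.9000, -2.0000)
ω₁ − ω₀ = (-0.00987500, 0.06000000, -0.01666667)
gyro term ω₀×Iω₀ = (0.0216, -0.0020, 0.1200)
I·α + gyro = (-0.0100, 0.0700, 0.0700)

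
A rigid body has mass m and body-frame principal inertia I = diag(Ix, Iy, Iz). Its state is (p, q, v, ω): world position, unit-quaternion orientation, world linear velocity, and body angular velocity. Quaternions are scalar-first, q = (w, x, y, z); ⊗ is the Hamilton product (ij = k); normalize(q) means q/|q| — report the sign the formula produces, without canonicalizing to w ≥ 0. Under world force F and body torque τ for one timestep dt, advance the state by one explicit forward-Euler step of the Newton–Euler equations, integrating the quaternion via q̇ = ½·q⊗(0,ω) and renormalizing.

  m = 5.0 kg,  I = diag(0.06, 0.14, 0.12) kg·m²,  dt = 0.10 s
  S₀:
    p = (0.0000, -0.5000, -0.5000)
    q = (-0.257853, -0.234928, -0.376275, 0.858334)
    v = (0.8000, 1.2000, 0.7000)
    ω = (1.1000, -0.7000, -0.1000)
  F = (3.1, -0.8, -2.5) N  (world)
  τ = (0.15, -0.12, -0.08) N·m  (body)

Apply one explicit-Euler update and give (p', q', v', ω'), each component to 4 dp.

p' = p + v·dt = (0.0800, -0.3800, -0.4300)
v' = v + a·dt = (0.8620, 1.1840, 0.6500)
ω×(Iω) gyroscopic = (-0.0014, 0.0066, -0.0616)
α = I⁻¹(τ − ω×Iω) = (2.5233, -0.9043, -0.1533)
ω + α·dt = (1.3523, -0.7904, -0.1153)
q⊗(0,ω) = (0.0808617, 0.3548230, 1.1011717, 0.6041374)
updated quaternion q' = (-0.2533, -0.2167, -0.3205, 0.8866)

p' = (0.0800, -0.3800, -0.4300)
q' = (-0.2533, -0.2167, -0.3205, 0.8866)
v' = (0.8620, 1.1840, 0.6500)
ω' = (1.3523, -0.7904, -0.1153)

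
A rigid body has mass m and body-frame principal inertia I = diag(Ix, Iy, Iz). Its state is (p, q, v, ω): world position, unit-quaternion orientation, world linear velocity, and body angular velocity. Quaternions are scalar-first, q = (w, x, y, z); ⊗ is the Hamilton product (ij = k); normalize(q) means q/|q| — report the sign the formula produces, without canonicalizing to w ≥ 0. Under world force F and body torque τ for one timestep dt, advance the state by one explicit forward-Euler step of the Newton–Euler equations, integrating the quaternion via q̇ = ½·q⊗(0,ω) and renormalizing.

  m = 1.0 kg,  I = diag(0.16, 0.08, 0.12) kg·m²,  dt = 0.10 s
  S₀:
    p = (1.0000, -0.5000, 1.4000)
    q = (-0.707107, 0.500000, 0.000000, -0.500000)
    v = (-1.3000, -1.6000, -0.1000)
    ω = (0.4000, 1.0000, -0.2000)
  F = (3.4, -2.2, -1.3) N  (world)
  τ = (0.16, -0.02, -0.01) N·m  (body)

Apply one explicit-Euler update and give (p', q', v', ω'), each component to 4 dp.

p' = (0.8700, -0.6600, 1.3900)
q' = (-0.7210, 0.5101, -0.0403, -0.4672)
v' = (-0.9600, -1.8200, -0.2300)
ω' = (0.5050, 0.9790, -0.1817)

precession coupling ω×(Iω) = (-0.0080, -0.0032, -0.0320)
(τ − ω×Iω)/I = (1.0500, -0.2100, 0.1833)
new body rate ω' = (0.5050, 0.9790, -0.1817)
q⊗(0,ω) = (-0.3000000, 0.2171572, -0.8071070, 0.6414214)
updated quaternion q' = (-0.7210, 0.5101, -0.0403, -0.4672)
p + v·dt = (0.8700, -0.6600, 1.3900)
v' = v + a·dt = (-0.9600, -1.8200, -0.2300)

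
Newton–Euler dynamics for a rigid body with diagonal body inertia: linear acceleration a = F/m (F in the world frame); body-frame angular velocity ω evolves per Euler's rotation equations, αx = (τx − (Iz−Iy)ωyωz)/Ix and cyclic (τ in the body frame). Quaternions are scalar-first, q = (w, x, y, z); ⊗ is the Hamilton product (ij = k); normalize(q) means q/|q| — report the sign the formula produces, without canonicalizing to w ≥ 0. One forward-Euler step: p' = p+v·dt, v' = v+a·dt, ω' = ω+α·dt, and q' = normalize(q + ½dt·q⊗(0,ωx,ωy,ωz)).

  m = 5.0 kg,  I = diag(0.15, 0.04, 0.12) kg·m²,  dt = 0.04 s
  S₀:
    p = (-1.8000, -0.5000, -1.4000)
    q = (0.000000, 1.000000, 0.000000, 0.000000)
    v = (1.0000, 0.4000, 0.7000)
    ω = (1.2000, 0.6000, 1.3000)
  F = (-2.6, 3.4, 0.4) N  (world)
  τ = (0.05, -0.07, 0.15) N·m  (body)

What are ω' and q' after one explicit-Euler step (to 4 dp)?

ω' = (1.1967, 0.4832, 1.3764)
q' = (-0.0240, 0.9993, -0.0260, 0.0120)

gyro term ω×Iω = (0.0624, 0.0468, -0.0792)
angular accel α = (-0.0827, -2.9200, 1.9100)
new body rate ω' = (1.1967, 0.4832, 1.3764)
Hamilton product q⊗(0,ω) = (-1.2000000, 0.0000000, -1.3000000, 0.6000000)
q + ½dt·q⊗(0,ω), renormalized = (-0.0240, 0.9993, -0.0260, 0.0120)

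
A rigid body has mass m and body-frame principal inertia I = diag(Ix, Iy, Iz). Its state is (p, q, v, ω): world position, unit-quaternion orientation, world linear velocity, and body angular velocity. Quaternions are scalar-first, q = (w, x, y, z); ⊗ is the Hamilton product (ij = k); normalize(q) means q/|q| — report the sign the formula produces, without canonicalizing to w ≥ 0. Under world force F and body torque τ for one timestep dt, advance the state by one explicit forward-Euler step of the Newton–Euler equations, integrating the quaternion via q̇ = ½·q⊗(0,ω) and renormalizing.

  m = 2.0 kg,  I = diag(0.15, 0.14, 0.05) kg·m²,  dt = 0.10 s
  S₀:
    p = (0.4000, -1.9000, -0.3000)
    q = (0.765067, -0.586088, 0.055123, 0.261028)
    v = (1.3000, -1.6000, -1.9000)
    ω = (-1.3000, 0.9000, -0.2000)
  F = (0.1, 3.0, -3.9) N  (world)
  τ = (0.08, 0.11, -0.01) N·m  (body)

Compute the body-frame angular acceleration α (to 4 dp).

ω×(Iω) gyroscopic = (0.0162, 0.0260, 0.0117)
(τ − ω×Iω)/I = (0.4253, 0.6000, -0.4340)

α = (0.4253, 0.6000, -0.4340)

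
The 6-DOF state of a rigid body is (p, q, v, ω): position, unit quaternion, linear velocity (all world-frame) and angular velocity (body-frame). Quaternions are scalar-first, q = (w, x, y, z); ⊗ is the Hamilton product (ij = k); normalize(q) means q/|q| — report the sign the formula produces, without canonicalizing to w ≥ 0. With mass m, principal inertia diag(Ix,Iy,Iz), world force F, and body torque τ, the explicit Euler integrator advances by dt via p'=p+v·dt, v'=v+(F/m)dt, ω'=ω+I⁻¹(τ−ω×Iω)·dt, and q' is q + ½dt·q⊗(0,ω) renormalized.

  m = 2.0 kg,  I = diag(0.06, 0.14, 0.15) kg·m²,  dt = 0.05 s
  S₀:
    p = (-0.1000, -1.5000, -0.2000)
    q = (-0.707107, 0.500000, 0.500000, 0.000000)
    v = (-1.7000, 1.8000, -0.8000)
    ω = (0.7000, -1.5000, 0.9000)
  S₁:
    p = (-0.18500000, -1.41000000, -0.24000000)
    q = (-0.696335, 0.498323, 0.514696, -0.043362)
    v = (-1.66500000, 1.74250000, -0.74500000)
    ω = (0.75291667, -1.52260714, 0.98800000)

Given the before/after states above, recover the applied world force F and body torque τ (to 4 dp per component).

F = (1.4000, -2.3000, 2.2000)
τ = (0.0500, -0.1200, 0.1800)

velocity change Δv = (0.03500000, -0.05750000, 0.05500000)
m·(v₁−v₀)/dt = (1.4000, -2.3000, 2.2000)
Δω = ω₁−ω₀ = (0.05291667, -0.02260714, 0.08800000)
precession coupling = (-0.0135, -0.0567, -0.0840)
applied torque τ = (0.0500, -0.1200, 0.1800)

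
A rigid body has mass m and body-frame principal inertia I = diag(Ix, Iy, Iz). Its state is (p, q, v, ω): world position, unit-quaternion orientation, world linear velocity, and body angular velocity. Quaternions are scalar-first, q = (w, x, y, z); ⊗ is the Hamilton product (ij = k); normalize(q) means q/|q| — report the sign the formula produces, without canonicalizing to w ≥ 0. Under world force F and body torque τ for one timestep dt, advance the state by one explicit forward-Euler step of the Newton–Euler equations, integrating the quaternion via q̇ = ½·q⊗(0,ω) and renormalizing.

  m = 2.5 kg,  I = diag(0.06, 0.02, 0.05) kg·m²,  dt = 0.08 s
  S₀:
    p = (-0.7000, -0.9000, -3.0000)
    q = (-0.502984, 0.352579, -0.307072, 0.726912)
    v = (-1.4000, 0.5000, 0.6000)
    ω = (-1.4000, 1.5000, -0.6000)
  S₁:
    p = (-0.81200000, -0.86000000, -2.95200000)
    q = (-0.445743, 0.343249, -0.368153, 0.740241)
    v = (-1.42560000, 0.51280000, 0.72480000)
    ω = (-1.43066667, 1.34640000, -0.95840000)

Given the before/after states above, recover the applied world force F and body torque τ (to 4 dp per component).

F = (-0.8000, 0.4000, 3.9000)
τ = (-0.0500, -0.0300, -0.1400)

velocity change Δv = (-0.02560000, 0.01280000, 0.12480000)
m·(v₁−v₀)/dt = (-0.8000, 0.4000, 3.9000)
ω₁ − ω₀ = (-0.03066667, -0.15360000, -0.35840000)
I·α + gyro = (-0.0500, -0.0300, -0.1400)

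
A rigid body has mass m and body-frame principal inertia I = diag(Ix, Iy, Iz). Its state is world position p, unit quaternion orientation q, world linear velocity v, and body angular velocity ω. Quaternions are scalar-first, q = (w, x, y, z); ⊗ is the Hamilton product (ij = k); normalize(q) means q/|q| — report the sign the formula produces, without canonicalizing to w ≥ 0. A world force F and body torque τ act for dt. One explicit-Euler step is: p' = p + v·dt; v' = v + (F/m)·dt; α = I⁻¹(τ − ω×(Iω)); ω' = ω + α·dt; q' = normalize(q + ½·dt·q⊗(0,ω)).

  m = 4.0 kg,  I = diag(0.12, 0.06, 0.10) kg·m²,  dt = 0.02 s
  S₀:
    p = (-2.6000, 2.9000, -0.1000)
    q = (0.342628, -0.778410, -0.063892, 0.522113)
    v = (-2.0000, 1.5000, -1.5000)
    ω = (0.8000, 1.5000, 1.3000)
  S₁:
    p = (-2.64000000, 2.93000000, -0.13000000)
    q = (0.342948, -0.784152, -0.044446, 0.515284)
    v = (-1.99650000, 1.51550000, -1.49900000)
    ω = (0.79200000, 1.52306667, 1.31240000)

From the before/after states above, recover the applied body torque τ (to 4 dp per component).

τ = (0.0300, 0.0900, -0.0100)

Δω = ω₁−ω₀ = (-0.00800000, 0.02306667, 0.01240000)
τ = I·(Δω/dt) + ω₀×(Iω₀) = (0.0300, 0.0900, -0.0100)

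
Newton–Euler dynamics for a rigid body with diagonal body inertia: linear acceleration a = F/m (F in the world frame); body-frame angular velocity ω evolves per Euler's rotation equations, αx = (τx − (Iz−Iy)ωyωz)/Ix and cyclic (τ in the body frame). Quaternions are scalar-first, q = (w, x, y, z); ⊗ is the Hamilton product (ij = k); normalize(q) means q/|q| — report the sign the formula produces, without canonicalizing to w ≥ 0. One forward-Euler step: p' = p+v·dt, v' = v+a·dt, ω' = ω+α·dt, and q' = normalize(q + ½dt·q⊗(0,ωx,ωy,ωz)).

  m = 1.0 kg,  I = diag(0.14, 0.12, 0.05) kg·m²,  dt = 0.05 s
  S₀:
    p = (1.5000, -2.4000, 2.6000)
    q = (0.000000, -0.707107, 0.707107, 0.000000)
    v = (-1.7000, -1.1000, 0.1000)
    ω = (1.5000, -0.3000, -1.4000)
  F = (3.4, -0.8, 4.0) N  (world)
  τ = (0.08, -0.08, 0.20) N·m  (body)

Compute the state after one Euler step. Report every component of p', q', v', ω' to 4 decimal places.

p' = (1.4150, -2.4550, 2.6050)
q' = (0.0318, -0.7309, 0.6814, -0.0212)
v' = (-1.5300, -1.1400, 0.3000)
ω' = (1.5391, -0.2546, -1.2090)

precession coupling ω×(Iω) = (-0.0294, -0.1890, 0.0090)
angular accel α = (0.7814, 0.9083, 3.8200)
ω' = ω + α·dt = (1.5391, -0.2546, -1.2090)
q⊗(0,ω) = (1.2727926, -0.9899498, -0.9899498, -0.8485284)
q + ½dt·q⊗(0,ω), renormalized = (0.0318, -0.7309, 0.6814, -0.0212)
new position p' = (1.4150, -2.4550, 2.6050)
new velocity v' = (-1.5300, -1.1400, 0.3000)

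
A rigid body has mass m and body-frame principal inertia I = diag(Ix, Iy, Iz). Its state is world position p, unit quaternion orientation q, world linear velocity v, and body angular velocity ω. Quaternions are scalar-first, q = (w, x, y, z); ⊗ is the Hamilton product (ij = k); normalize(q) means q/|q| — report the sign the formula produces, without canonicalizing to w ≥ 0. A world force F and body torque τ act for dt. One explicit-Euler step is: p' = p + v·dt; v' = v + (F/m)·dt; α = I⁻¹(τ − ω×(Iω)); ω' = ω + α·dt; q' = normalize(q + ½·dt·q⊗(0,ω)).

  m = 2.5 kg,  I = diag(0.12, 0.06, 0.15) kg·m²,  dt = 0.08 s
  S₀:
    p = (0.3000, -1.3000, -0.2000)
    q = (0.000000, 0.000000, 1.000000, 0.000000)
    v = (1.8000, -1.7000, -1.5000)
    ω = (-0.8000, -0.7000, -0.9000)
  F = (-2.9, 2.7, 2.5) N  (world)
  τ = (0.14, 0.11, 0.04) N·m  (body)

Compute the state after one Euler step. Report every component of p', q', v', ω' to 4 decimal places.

p' = (0.4440, -1.4360, -0.3200)
q' = (0.0280, -0.0359, 0.9985, 0.0320)
v' = (1.7072, -1.6136, -1.4200)
ω' = (-0.7445, -0.5245, -0.8607)

(τ − ω×Iω)/I = (0.6942, 2.1933, 0.4907)
ω' = ω + α·dt = (-0.7445, -0.5245, -0.8607)
q⊗(0,ω) = (0.7000000, -0.9000000, 0.0000000, 0.8000000)
updated quaternion q' = (0.0280, -0.0359, 0.9985, 0.0320)
a = F/m = (-1.1600, 1.0800, 1.0000)
p' = p + v·dt = (0.4440, -1.4360, -0.3200)
new velocity v' = (1.7072, -1.6136, -1.4200)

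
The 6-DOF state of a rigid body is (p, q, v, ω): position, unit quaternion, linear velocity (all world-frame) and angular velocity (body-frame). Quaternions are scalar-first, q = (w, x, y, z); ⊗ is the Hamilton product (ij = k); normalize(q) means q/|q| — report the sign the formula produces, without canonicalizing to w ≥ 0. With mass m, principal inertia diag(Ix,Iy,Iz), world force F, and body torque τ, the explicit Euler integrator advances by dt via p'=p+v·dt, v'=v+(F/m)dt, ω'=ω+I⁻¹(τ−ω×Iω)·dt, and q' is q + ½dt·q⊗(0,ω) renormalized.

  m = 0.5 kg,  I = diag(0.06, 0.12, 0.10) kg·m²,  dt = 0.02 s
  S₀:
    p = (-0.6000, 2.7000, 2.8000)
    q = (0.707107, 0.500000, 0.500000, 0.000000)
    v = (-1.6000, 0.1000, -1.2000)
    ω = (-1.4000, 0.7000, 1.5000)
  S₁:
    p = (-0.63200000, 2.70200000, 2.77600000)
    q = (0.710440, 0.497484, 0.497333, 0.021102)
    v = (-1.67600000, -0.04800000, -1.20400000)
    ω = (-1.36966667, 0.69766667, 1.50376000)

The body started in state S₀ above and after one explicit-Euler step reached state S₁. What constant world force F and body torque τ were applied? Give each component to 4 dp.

ω₁ − ω₀ = (0.03033333, -0.00233333, 0.00376000)
I·α + gyro = (0.0700, 0.0700, -0.0400)
velocity change Δv = (-0.07600000, -0.14800000, -0.00400000)
applied force F = (-1.9000, -3.7000, -0.1000)

F = (-1.9000, -3.7000, -0.1000)
τ = (0.0700, 0.0700, -0.0400)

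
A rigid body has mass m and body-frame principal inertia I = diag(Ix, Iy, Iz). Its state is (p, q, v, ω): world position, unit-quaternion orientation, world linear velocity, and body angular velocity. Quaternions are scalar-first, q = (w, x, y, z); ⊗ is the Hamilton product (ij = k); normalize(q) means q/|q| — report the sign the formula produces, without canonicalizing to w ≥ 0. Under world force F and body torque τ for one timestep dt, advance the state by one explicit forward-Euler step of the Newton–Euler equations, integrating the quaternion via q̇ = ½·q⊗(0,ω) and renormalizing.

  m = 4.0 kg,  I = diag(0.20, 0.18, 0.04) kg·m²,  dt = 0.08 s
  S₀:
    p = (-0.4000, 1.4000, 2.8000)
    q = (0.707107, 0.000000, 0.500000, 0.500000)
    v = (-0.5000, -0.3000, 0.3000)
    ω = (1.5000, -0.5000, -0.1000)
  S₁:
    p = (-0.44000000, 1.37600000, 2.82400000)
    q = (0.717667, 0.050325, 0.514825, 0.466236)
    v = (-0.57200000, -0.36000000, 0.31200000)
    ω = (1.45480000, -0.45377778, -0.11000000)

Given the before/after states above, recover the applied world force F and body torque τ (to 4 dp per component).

ω₁ − ω₀ = (-0.04520000, 0.04622222, -0.01000000)
precession coupling = (-0.0070, -0.0240, 0.0150)
τ = I·(Δω/dt) + ω₀×(Iω₀) = (-0.1200, 0.0800, 0.0100)
Δv = v₁−v₀ = (-0.07200000, -0.06000000, 0.01200000)
F = m·Δv/dt = (-3.6000, -3.0000, 0.6000)

F = (-3.6000, -3.0000, 0.6000)
τ = (-0.1200, 0.0800, 0.0100)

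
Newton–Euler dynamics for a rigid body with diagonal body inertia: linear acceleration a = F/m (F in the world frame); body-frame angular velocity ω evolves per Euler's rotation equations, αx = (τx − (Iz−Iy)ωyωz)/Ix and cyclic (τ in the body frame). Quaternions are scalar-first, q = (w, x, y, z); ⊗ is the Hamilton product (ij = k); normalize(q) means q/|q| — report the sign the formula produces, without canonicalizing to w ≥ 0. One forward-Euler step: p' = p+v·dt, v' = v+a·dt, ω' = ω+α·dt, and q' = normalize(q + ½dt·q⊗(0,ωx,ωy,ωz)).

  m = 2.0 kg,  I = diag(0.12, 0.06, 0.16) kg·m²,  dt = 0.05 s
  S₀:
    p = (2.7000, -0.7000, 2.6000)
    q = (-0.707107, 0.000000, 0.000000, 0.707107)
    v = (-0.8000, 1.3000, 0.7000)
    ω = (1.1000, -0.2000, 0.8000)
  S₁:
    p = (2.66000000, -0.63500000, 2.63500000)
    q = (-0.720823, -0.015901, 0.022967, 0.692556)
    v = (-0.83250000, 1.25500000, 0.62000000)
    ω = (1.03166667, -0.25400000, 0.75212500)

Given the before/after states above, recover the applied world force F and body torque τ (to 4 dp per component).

F = (-1.3000, -1.8000, -3.2000)
τ = (-0.1800, -0.1000, -0.1400)

velocity change Δv = (-0.03250000, -0.04500000, -0.08000000)
m·(v₁−v₀)/dt = (-1.3000, -1.8000, -3.2000)
rate change Δω = (-0.06833333, -0.05400000, -0.04787500)
I·α + gyro = (-0.1800, -0.1000, -0.1400)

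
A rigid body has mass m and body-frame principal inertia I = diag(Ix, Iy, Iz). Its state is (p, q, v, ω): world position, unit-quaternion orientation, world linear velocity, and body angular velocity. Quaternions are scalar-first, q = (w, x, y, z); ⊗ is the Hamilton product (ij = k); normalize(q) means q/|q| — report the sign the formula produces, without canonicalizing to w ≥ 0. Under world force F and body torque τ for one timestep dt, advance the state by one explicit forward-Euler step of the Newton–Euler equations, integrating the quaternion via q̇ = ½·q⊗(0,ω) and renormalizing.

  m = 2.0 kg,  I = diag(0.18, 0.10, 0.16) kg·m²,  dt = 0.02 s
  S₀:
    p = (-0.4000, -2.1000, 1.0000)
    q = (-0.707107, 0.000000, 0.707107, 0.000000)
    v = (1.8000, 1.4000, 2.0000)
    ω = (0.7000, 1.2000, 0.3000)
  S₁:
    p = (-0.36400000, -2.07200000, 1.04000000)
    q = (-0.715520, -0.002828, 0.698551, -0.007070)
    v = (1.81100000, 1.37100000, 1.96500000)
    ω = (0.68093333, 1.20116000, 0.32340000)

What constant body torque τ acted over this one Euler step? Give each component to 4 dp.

τ = (-0.1500, 0.0100, 0.1200)

Δω = ω₁−ω₀ = (-0.01906667, 0.00116000, 0.02340000)
I·α + gyro = (-0.1500, 0.0100, 0.1200)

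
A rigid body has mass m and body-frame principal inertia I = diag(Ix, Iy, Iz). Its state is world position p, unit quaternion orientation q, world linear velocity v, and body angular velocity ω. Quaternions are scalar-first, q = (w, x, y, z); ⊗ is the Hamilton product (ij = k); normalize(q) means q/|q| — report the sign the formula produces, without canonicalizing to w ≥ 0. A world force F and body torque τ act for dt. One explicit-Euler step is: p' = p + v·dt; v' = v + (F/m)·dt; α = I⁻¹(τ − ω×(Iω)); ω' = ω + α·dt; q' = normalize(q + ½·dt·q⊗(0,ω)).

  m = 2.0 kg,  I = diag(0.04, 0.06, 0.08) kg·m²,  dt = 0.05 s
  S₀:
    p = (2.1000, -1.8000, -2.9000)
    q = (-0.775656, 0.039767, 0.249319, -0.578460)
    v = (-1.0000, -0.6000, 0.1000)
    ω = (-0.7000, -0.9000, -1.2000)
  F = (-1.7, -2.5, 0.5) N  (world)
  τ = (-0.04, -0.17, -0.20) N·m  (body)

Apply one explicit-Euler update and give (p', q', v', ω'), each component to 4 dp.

α = I⁻¹(τ − ω×Iω) = (-1.5400, -2.2733, -2.6575)
ω + α·dt = (-0.7770, -1.0137, -1.3329)
2q̇ = q⊗(0,ω) = (-0.4419280, -0.2768376, 1.1507328, 1.0695202)
updated quaternion q' = (-0.7860, 0.0328, 0.2778, -0.5513)
a = F/m = (-0.8500, -1.2500, 0.2500)
p + v·dt = (2.0500, -1.8300, -2.8950)
new velocity v' = (-1.0425, -0.6625, 0.1125)

p' = (2.0500, -1.8300, -2.8950)
q' = (-0.7860, 0.0328, 0.2778, -0.5513)
v' = (-1.0425, -0.6625, 0.1125)
ω' = (-0.7770, -1.0137, -1.3329)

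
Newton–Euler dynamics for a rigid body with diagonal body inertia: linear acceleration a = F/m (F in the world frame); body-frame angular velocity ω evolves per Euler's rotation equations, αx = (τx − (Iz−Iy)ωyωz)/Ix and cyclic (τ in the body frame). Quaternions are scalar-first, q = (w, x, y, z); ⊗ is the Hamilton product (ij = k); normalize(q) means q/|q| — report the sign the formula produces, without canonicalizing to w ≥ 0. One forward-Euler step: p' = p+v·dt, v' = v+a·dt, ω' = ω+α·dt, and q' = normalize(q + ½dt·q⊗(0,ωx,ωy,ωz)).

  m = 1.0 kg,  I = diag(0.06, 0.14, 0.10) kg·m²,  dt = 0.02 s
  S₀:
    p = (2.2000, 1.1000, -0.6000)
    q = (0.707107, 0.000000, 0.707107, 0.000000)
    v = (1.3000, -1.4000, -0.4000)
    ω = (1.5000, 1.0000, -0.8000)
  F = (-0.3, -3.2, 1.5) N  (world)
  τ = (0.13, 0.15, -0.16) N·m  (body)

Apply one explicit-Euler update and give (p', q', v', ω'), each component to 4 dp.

p + v·dt = (2.2260, 1.0720, -0.6080)
new velocity v' = (1.2940, -1.4640, -0.3700)
precession coupling ω×(Iω) = (0.0320, 0.0480, 0.1200)
α = I⁻¹(τ − ω×Iω) = (1.6333, 0.7286, -2.8000)
new body rate ω' = (1.5327, 1.0146, -0.8560)
q⊗(0,ω) = (-0.7071070, 0.4949749, 0.7071070, -1.6263461)
updated quaternion q' = (0.6999, 0.0049, 0.7140, -0.0163)

p' = (2.2260, 1.0720, -0.6080)
q' = (0.6999, 0.0049, 0.7140, -0.0163)
v' = (1.2940, -1.4640, -0.3700)
ω' = (1.5327, 1.0146, -0.8560)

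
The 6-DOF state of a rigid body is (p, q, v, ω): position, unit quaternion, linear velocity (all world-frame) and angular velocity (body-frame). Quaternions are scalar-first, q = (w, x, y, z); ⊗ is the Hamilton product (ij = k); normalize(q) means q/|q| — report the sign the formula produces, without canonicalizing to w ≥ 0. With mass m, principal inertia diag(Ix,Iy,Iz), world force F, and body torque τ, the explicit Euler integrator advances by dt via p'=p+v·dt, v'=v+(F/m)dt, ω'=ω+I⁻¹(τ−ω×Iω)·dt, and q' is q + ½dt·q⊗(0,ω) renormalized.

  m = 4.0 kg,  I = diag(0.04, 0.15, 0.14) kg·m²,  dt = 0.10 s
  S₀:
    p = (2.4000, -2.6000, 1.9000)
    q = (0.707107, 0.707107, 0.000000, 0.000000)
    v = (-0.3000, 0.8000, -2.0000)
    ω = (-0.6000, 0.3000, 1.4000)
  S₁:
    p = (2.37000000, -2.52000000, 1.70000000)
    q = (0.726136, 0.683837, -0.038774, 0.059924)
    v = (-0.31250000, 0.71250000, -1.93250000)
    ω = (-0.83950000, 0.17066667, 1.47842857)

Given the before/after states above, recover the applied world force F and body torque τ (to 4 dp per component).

rate change Δω = (-0.23950000, -0.12933333, 0.07842857)
I·α + gyro = (-0.1000, -0.1100, 0.0900)
velocity change Δv = (-0.01250000, -0.08750000, 0.06750000)
m·(v₁−v₀)/dt = (-0.5000, -3.5000, 2.7000)

F = (-0.5000, -3.5000, 2.7000)
τ = (-0.1000, -0.1100, 0.0900)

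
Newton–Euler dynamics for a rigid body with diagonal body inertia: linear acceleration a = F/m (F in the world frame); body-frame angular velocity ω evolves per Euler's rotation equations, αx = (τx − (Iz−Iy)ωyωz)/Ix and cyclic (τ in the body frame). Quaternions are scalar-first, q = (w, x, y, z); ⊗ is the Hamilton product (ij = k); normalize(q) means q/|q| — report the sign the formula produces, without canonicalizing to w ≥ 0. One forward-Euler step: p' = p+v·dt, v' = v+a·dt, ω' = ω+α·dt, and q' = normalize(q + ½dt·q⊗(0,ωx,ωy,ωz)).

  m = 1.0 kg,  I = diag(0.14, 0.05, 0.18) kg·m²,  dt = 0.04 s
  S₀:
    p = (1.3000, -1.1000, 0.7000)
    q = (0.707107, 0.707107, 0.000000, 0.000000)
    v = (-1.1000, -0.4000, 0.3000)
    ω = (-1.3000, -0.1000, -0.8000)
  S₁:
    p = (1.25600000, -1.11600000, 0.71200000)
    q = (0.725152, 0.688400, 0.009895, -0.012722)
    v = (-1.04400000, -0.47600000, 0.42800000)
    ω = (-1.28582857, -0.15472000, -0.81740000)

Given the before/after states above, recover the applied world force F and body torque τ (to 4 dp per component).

F = (1.4000, -1.9000, 3.2000)
τ = (0.0600, -0.1100, -0.0900)

rate change Δω = (0.01417143, -0.05472000, -0.01740000)
precession coupling = (0.0104, -0.0416, -0.0117)
applied torque τ = (0.0600, -0.1100, -0.0900)
Δv = v₁−v₀ = (0.05600000, -0.07600000, 0.12800000)
F = m·Δv/dt = (1.4000, -1.9000, 3.2000)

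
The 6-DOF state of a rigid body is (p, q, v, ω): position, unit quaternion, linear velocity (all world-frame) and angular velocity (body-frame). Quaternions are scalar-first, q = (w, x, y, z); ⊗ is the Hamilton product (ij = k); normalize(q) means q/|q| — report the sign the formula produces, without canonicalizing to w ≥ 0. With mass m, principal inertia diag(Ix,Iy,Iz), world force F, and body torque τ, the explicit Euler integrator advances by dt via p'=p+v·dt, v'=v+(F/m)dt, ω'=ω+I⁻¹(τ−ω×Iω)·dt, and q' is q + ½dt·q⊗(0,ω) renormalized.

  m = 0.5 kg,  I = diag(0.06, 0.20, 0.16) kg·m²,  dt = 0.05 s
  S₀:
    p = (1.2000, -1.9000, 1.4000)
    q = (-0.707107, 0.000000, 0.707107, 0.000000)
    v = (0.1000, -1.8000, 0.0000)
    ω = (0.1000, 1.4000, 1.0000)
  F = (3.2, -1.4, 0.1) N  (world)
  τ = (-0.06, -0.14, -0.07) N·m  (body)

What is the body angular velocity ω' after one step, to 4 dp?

angular accel α = (-0.0667, -0.6500, -0.5600)
new body rate ω' = (0.0967, 1.3675, 0.9720)

ω' = (0.0967, 1.3675, 0.9720)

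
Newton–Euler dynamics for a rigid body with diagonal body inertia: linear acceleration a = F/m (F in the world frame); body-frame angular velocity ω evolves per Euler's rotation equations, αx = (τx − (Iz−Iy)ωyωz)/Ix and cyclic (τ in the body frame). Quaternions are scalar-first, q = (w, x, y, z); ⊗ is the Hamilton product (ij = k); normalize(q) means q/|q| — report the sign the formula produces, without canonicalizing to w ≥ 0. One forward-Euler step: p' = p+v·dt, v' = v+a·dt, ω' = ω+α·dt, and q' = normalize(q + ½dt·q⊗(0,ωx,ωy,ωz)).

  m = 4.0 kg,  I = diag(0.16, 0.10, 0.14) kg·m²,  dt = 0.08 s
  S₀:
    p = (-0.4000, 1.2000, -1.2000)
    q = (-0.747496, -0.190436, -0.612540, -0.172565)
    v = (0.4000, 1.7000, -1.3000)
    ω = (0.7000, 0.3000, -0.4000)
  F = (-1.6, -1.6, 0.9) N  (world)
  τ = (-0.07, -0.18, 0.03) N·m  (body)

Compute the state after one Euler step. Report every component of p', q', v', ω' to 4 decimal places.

a = (-0.4000, -0.4000, 0.2250)
p' = p + v·dt = (-0.3680, 1.3360, -1.3040)
v' = v + a·dt = (0.3680, 1.6680, -1.2820)
gyro term ω×Iω = (-0.0048, -0.0056, -0.0126)
α = I⁻¹(τ − ω×Iω) = (-0.4075, -1.7440, 0.3043)
ω + α·dt = (0.6674, 0.1605, -0.3757)
q⊗(0,ω) = (0.2480412, -0.2264617, -0.4212187, 0.6706456)
q + ½dt·q⊗(0,ω), renormalized = (-0.7371, -0.1994, -0.6290, -0.1457)

p' = (-0.3680, 1.3360, -1.3040)
q' = (-0.7371, -0.1994, -0.6290, -0.1457)
v' = (0.3680, 1.6680, -1.2820)
ω' = (0.6674, 0.1605, -0.3757)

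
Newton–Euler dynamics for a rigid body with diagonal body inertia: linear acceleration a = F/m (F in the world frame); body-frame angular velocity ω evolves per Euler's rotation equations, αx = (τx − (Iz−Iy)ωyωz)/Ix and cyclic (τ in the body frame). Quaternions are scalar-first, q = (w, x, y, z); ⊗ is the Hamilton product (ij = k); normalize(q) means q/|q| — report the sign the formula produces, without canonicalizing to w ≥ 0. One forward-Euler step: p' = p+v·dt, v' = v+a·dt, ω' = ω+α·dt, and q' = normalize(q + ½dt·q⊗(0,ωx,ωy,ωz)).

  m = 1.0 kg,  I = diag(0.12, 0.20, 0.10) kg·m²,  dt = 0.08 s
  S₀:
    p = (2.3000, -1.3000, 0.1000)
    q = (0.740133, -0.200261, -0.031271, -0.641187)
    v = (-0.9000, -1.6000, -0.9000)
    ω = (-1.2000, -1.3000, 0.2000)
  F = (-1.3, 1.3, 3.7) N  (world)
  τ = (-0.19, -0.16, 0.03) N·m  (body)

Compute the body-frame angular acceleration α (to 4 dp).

α = (-1.8000, -0.7760, -0.9480)

ω×(Iω) gyroscopic = (0.0260, -0.0048, 0.1248)
angular accel α = (-1.8000, -0.7760, -0.9480)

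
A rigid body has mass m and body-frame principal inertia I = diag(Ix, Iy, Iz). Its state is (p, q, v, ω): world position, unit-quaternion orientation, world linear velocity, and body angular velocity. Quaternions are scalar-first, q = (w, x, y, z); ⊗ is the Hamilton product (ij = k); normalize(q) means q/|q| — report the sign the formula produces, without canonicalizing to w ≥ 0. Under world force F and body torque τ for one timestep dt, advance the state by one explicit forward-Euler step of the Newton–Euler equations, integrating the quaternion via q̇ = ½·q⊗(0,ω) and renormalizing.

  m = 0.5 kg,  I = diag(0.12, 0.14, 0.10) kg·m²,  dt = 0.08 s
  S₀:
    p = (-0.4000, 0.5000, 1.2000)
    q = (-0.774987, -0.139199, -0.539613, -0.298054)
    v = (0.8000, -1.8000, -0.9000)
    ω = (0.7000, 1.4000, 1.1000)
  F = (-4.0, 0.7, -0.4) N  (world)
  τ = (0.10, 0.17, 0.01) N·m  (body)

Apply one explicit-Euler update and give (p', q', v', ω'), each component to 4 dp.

p' = (-0.3360, 0.3560, 1.1280)
q' = (-0.7256, -0.1675, -0.5835, -0.3239)
v' = (0.1600, -1.6880, -0.9640)
ω' = (0.8077, 1.4883, 1.0923)

linear accel F/m = (-8.0000, 1.4000, -0.8000)
p' = p + v·dt = (-0.3360, 0.3560, 1.1280)
v + (F/m)dt = (0.1600, -1.6880, -0.9640)
gyro term ω×Iω = (-0.0616, 0.0154, 0.0196)
angular accel α = (1.3467, 1.1043, -0.0960)
ω' = ω + α·dt = (0.8077, 1.4883, 1.0923)
2q̇ = q⊗(0,ω) = (1.1807569, -0.7187896, -1.1405007, -0.6696352)
updated quaternion q' = (-0.7256, -0.1675, -0.5835, -0.3239)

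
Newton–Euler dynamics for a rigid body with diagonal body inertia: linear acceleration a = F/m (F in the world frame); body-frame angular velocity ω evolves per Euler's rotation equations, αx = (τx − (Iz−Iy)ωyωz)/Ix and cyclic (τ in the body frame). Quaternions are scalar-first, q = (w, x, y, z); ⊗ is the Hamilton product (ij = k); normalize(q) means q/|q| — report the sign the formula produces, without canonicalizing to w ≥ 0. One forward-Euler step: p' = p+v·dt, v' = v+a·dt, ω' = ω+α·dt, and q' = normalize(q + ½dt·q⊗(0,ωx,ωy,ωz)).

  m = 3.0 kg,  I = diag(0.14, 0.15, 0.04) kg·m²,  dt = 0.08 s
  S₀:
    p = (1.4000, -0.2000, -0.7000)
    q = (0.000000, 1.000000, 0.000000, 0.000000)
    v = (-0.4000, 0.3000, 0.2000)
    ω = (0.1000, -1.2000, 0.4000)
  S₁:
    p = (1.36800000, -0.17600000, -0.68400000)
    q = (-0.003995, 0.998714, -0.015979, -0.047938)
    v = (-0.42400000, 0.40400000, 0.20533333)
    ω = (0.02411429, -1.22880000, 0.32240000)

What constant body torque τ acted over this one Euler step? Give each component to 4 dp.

τ = (-0.0800, -0.0500, -0.0400)

ω₁ − ω₀ = (-0.07588571, -0.02880000, -0.07760000)
precession coupling = (0.0528, 0.0040, -0.0012)
τ = I·(Δω/dt) + ω₀×(Iω₀) = (-0.0800, -0.0500, -0.0400)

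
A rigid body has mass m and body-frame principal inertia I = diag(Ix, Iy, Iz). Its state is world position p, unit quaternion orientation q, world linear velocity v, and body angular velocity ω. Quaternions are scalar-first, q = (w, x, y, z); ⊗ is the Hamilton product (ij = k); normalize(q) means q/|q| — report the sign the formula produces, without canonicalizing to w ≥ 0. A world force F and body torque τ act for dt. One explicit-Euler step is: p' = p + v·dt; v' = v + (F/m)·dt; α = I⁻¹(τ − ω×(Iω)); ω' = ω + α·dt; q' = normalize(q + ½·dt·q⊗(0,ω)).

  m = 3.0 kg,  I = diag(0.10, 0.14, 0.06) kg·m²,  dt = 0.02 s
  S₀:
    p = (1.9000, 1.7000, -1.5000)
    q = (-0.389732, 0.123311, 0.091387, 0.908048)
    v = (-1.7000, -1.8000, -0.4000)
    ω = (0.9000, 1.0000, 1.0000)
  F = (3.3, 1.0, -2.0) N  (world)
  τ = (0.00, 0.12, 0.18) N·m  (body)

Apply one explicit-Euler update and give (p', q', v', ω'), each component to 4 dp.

p' = (1.8660, 1.6640, -1.5080)
q' = (-0.4008, 0.1116, 0.0944, 0.9044)
v' = (-1.6780, -1.7933, -0.4133)
ω' = (0.9160, 1.0120, 1.0480)

precession coupling ω×(Iω) = (-0.0800, 0.0360, 0.0360)
(τ − ω×Iω)/I = (0.8000, 0.6000, 2.4000)
ω + α·dt = (0.9160, 1.0120, 1.0480)
Hamilton product q⊗(0,ω) = (-1.1104149, -1.1674198, 0.3042002, -0.3486693)
q + ½dt·q⊗(0,ω), renormalized = (-0.4008, 0.1116, 0.0944, 0.9044)
a = F/m = (1.1000, 0.3333, -0.6667)
new position p' = (1.8660, 1.6640, -1.5080)
v' = v + a·dt = (-1.6780, -1.7933, -0.4133)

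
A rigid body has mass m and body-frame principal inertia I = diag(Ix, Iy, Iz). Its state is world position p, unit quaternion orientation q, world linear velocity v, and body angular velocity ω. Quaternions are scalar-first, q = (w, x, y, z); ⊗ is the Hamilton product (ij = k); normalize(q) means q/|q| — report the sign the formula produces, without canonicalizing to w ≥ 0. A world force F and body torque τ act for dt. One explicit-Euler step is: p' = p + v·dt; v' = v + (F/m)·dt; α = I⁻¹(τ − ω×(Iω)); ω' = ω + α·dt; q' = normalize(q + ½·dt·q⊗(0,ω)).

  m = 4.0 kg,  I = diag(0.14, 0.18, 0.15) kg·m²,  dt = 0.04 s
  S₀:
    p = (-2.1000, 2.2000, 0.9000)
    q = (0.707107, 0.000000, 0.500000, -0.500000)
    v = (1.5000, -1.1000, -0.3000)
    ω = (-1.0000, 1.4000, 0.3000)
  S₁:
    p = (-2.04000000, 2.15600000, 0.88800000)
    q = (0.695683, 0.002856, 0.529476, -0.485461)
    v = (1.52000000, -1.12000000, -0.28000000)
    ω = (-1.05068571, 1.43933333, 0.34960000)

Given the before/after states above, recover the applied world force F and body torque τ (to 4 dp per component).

ω₁ − ω₀ = (-0.05068571, 0.03933333, 0.04960000)
τ = I·(Δω/dt) + ω₀×(Iω₀) = (-0.1900, 0.1800, 0.1300)
v₁ − v₀ = (0.02000000, -0.02000000, 0.02000000)
F = m·Δv/dt = (2.0000, -2.0000, 2.0000)

F = (2.0000, -2.0000, 2.0000)
τ = (-0.1900, 0.1800, 0.1300)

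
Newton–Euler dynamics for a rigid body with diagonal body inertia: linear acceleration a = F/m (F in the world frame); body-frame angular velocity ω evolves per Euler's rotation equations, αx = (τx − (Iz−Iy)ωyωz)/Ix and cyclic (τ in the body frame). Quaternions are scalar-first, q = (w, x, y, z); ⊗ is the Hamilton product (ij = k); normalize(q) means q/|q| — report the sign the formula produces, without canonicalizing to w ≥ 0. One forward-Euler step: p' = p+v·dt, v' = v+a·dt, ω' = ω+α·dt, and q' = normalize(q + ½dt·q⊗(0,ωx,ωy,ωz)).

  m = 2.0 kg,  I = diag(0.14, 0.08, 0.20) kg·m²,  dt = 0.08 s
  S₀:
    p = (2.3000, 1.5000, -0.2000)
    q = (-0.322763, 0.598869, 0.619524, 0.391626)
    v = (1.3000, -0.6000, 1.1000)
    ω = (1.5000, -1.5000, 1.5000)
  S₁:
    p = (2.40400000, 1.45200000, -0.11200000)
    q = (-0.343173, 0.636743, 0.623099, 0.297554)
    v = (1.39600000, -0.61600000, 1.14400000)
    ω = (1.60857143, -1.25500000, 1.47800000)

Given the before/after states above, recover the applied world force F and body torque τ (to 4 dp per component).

ω₁ − ω₀ = (0.10857143, 0.24500000, -0.02200000)
applied torque τ = (-0.0800, 0.1100, 0.0800)
Δv = v₁−v₀ = (0.09600000, -0.01600000, 0.04400000)
applied force F = (2.4000, -0.4000, 1.1000)

F = (2.4000, -0.4000, 1.1000)
τ = (-0.0800, 0.1100, 0.0800)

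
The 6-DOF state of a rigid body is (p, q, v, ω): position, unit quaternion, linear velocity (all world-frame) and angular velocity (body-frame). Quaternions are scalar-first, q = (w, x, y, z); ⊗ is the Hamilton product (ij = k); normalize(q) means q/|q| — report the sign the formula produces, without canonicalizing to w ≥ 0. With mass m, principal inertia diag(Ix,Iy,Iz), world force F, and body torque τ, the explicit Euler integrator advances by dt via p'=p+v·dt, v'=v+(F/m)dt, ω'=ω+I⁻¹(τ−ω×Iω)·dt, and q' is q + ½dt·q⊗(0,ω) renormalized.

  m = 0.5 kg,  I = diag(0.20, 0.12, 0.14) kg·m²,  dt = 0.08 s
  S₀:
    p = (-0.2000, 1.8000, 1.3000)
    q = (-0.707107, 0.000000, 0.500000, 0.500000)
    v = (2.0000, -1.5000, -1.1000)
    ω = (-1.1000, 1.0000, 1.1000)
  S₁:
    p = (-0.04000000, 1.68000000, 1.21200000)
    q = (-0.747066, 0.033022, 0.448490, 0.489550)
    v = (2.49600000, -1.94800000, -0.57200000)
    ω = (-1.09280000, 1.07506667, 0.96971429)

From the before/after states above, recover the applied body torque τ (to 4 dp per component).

Δω = ω₁−ω₀ = (0.00720000, 0.07506667, -0.13028571)
precession coupling = (0.0220, -0.0726, 0.0880)
I·α + gyro = (0.0400, 0.0400, -0.1400)

τ = (0.0400, 0.0400, -0.1400)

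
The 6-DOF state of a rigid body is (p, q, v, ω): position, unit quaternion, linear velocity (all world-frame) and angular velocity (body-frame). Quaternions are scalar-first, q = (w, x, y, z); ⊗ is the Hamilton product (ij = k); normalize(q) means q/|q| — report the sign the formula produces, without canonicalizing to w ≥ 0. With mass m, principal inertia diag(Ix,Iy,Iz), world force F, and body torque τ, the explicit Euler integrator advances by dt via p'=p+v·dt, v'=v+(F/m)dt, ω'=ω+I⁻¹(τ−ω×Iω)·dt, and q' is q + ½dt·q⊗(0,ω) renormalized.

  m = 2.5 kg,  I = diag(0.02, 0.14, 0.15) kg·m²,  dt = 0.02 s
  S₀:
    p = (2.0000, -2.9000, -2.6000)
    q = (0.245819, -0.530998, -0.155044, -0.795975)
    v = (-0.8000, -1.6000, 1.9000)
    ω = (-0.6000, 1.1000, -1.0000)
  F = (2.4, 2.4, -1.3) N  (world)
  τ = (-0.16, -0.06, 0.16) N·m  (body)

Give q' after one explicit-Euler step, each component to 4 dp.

q' = (0.2363, -0.5221, -0.1529, -0.8051)

Hamilton product q⊗(0,ω) = (-0.9440254, 0.8831251, 0.2169879, -0.9229432)
q' = normalize(q + ½dt·q⊗(0,ω)) = (0.2363, -0.5221, -0.1529, -0.8051)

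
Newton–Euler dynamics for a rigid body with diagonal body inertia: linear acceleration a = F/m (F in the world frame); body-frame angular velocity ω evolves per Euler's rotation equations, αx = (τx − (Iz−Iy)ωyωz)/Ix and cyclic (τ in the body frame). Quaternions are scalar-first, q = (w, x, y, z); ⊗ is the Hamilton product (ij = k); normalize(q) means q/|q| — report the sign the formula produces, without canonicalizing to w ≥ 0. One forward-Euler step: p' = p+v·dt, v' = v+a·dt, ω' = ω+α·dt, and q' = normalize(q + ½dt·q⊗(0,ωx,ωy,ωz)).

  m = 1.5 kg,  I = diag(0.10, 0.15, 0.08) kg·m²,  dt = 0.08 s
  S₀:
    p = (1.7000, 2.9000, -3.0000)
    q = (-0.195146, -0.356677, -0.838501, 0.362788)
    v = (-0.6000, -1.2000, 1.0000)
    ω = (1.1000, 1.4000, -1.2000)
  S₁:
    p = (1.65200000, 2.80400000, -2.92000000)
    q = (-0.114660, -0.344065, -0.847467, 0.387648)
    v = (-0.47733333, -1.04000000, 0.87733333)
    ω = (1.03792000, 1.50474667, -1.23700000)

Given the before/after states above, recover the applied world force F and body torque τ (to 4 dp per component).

F = (2.3000, 3.0000, -2.3000)
τ = (0.0400, 0.1700, 0.0400)

Δω = ω₁−ω₀ = (-0.06208000, 0.10474667, -0.03700000)
gyro term ω₀×Iω₀ = (0.1176, -0.0264, 0.0770)
applied torque τ = (0.0400, 0.1700, 0.0400)
Δv = v₁−v₀ = (0.12266667, 0.16000000, -0.12266667)
m·(v₁−v₀)/dt = (2.3000, 3.0000, -2.3000)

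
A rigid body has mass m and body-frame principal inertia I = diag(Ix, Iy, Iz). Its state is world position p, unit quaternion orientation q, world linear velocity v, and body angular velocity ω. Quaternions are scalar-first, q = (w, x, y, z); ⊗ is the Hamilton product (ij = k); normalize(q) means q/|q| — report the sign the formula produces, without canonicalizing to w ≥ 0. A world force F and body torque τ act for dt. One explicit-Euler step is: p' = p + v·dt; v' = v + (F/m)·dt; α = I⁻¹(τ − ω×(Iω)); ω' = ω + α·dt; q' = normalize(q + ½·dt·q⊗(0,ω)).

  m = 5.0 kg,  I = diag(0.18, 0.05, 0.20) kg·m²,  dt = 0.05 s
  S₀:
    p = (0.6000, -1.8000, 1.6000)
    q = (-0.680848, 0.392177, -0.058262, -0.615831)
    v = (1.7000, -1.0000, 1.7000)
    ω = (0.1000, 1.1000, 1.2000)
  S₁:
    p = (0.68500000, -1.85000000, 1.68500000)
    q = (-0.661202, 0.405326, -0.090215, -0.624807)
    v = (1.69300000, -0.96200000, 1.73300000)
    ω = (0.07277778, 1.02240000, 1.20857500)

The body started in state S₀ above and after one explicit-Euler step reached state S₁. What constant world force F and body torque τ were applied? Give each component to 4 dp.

F = (-0.7000, 3.8000, 3.3000)
τ = (0.1000, -0.0800, 0.0200)

ω₁ − ω₀ = (-0.02722222, -0.07760000, 0.00857500)
gyro term ω₀×Iω₀ = (0.1980, -0.0024, -0.0143)
applied torque τ = (0.1000, -0.0800, 0.0200)
v₁ − v₀ = (-0.00700000, 0.03800000, 0.03300000)
applied force F = (-0.7000, 3.8000, 3.3000)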